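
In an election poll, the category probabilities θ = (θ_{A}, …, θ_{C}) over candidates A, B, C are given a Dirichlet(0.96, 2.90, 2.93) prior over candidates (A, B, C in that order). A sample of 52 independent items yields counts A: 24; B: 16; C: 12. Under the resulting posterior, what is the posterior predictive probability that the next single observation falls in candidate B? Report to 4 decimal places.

0.3215

The Dirichlet prior is conjugate to the Multinomial likelihood: each posterior αⱼ = prior αⱼ + observed count nⱼ.
Posterior concentration: (24.96, 18.90, 14.93), total = 58.79.
P(next = B | data) = α_{B}/Σα = 0.3215.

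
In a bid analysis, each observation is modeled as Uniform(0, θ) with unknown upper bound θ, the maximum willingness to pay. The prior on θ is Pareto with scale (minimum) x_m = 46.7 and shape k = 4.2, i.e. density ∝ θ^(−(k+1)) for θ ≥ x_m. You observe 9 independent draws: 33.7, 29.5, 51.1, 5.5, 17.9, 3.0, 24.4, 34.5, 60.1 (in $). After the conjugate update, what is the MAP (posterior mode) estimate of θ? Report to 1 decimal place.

60.1

A Pareto(scale x_m, shape k) prior on the upper bound θ of Uniform(0, θ) is conjugate: posterior is Pareto(max(x_m, max xᵢ), k + n).
Sample maximum = 60.1; prior scale x_m = 46.7 → posterior scale = max = 60.1.
Posterior shape = 4.2 + 9 = 13.2.
The Pareto density is decreasing on [x_m, ∞), so the mode is x_m = 60.1.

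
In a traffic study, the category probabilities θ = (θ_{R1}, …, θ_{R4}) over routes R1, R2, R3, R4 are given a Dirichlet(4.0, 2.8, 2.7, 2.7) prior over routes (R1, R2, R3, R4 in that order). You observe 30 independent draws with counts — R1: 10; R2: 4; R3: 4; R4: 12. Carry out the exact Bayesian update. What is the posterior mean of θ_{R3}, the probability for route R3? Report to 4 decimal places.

The Dirichlet prior is conjugate to the Multinomial likelihood: each posterior αⱼ = prior αⱼ + observed count nⱼ.
Posterior concentration: (14.0, 6.8, 6.7, 14.7), total = 42.2.
E[θ_{R3}|data] = α_{R3}/Σα = 6.7/42.2 = 0.1588.

0.1588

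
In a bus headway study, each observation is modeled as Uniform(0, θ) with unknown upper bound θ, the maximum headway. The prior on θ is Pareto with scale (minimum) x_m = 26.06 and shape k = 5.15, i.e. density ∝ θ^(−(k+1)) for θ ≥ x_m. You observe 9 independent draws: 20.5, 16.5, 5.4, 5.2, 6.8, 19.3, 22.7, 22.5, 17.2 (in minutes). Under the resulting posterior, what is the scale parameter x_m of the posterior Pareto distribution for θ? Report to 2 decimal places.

A Pareto(scale x_m, shape k) prior on the upper bound θ of Uniform(0, θ) is conjugate: posterior is Pareto(max(x_m, max xᵢ), k + n).
Sample maximum = 22.7; prior scale x_m = 26.06 → posterior scale = max = 26.06.
Posterior shape = 5.15 + 9 = 14.15.
Posterior scale x_m = 26.06.

26.06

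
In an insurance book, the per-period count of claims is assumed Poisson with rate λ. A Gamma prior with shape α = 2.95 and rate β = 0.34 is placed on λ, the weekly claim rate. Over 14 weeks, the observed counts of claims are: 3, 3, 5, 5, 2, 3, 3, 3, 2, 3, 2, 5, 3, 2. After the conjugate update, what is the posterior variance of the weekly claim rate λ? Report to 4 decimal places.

0.2283

With a Gamma(shape α, rate β) prior, the Poisson likelihood is conjugate: the posterior is Gamma(α + ΣXᵢ, β + n).
Sum of counts S = 44 over n = 14 weeks.
Posterior: Gamma(α+S, β+n) = Gamma(2.95+44, 0.34+14) = Gamma(46.95, 14.34).
Var = α/β² = 46.95/14.34² = 0.2283.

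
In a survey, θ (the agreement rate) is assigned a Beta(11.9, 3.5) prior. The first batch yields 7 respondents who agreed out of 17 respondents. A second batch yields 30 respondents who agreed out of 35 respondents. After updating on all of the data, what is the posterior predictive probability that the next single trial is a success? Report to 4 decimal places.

The Beta prior is conjugate to a Binomial/Bernoulli likelihood; the update adds successes to α and failures to β.
After batch 1: Beta(11.9+7, 3.5+10) = Beta(18.9, 13.5).
After batch 2: Beta(18.9+30, 13.5+5) = Beta(48.9, 18.5).
For a single future Bernoulli trial, P(success | data) = α/(α+β) = 0.7255.

0.7255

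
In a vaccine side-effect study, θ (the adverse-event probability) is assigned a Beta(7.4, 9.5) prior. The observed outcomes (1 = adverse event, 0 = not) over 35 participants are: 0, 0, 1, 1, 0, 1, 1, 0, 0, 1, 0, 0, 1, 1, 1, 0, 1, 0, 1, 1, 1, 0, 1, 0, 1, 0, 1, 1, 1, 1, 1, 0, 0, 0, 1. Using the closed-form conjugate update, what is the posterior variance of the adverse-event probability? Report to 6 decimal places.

0.004711

The Beta prior is conjugate to a Binomial/Bernoulli likelihood; the update adds successes to α and failures to β.
Posterior: Beta(α+k, β+n−k) = Beta(7.4+20, 9.5+15) = Beta(27.4, 24.5).
Var = αβ/((α+β)²(α+β+1)) = 27.4·24.5/(51.9²·52.9) = 0.004711.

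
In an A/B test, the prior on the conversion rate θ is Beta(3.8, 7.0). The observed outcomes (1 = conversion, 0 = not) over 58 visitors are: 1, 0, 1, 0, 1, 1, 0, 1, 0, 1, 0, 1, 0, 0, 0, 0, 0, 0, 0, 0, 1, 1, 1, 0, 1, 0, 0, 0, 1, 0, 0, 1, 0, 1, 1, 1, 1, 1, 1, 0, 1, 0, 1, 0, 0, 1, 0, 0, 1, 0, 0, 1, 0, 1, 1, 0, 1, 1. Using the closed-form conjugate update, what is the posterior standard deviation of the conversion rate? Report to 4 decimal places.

The Beta prior is conjugate to a Binomial/Bernoulli likelihood; the update adds successes to α and failures to β.
Posterior: Beta(α+k, β+n−k) = Beta(3.8+28, 7.0+30) = Beta(31.8, 37.0).
Var = αβ/((α+β)²(α+β+1)) = 31.8·37.0/(68.8²·69.8) = 0.00356120; SD = √0.00356120 = 0.0597.

0.0597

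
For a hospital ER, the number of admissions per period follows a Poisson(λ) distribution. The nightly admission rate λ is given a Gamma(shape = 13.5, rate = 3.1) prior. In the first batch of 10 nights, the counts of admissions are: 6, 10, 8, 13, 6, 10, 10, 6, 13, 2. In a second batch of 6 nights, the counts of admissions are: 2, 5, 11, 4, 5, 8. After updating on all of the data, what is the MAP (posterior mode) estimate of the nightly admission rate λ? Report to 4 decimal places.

6.8848

With a Gamma(shape α, rate β) prior, the Poisson likelihood is conjugate: the posterior is Gamma(α + ΣXᵢ, β + n).
Batch 1: sum of counts S = 84 over n = 10 nights.
After batch 1: Gamma(α+S, β+n) = Gamma(13.5+84, 3.1+10) = Gamma(97.5, 13.1).
Batch 2: sum of counts S = 35 over n = 6 nights.
After batch 2: Gamma(α+S, β+n) = Gamma(97.5+35, 13.1+6) = Gamma(132.5, 19.1).
Mode of Gamma(α,β) for α≥1 is (α−1)/β = 131.5/19.1 = 6.8848.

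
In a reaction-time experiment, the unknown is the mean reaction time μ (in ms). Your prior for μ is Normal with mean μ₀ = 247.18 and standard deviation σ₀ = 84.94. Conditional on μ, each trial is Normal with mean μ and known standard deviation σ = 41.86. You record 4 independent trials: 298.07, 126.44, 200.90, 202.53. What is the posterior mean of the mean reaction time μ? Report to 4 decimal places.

For Normal data with known variance σ², a Normal(μ₀, σ₀²) prior on μ is conjugate. Posterior precision = 1/σ₀² + n/σ²; posterior mean is the precision-weighted average of μ₀ and x̄.
Σxᵢ = 298.07 + 126.44 + 200.90 + 202.53 = 827.94, so n·x̄ = 827.94.
σ₀² = 84.94² = 7214.8036, σ² = 41.86² = 1752.2596; σ² + n·σ₀² = 1752.2596 + 4·7214.8036 = 30611.474.
Posterior mean = (μ₀/σ₀² + n·x̄/σ²)/(1/σ₀² + n/σ²) = (σ²·μ₀ + σ₀²·n·x̄)/(σ² + n·σ₀²) = (1752.2596·247.18 + 7214.8036·827.94)/30611.474 = 6406548.020512/30611.474 = 209.2858.

209.2858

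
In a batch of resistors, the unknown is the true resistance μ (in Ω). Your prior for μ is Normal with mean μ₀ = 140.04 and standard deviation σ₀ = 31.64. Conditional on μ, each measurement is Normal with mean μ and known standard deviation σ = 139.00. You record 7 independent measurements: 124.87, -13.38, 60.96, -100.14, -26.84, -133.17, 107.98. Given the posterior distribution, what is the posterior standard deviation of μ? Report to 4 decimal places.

For Normal data with known variance σ², a Normal(μ₀, σ₀²) prior on μ is conjugate. Posterior precision = 1/σ₀² + n/σ²; posterior mean is the precision-weighted average of μ₀ and x̄.
σ₀² = 31.64² = 1001.0896, σ² = 139.00² = 19321; σ² + n·σ₀² = 19321 + 7·1001.0896 = 26328.6272.
Posterior precision = 1/σ₀² + n/σ² = 1/1001.0896 + 7/19321 = (σ² + n·σ₀²)/(σ₀²σ²) = 26328.6272/(1001.0896·19321); posterior variance σₙ² = σ₀²σ²/(σ² + n·σ₀²) = 1001.0896·19321/26328.6272 = 734.639600.
Posterior SD = √σₙ² = √(1001.0896·19321/26328.6272) = 27.1042.

27.1042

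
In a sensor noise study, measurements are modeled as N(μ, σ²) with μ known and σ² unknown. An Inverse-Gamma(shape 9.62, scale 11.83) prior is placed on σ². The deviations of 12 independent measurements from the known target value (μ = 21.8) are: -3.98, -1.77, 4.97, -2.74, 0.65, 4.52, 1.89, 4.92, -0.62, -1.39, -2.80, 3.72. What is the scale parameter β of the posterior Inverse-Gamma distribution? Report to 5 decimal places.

With known mean μ and an Inverse-Gamma(α, β) prior on σ², the Normal likelihood is conjugate: posterior is Inv-Gamma(α + n/2, β + Σ(xᵢ−μ)²/2).
Σ(xᵢ−μ)² = (-3.98)² + (-1.77)² + (4.97)² + (-2.74)² + (0.65)² + (4.52)² + (1.89)² + (4.92)² + (-0.62)² + (-1.39)² + (-2.80)² + (3.72)² = 123.8081.
Posterior: Inv-Gamma(9.62 + 12/2, 11.83 + 123.8081/2) = Inv-Gamma(15.62, 73.73405).
Posterior β = 73.73405.

73.73405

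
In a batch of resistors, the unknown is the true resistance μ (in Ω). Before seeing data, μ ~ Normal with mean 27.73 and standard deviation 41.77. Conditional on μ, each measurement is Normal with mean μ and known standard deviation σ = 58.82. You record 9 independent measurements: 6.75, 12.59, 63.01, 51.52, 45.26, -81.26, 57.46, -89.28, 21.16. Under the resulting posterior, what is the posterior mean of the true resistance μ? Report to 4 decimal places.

For Normal data with known variance σ², a Normal(μ₀, σ₀²) prior on μ is conjugate. Posterior precision = 1/σ₀² + n/σ²; posterior mean is the precision-weighted average of μ₀ and x̄.
Σxᵢ = 6.75 + 12.59 + 63.01 + 51.52 + 45.26 + (-81.26) + 57.46 + (-89.28) + 21.16 = 87.21, so n·x̄ = 87.21.
σ₀² = 41.77² = 1744.7329, σ² = 58.82² = 3459.7924; σ² + n·σ₀² = 3459.7924 + 9·1744.7329 = 19162.3885.
Posterior mean = (μ₀/σ₀² + n·x̄/σ²)/(1/σ₀² + n/σ²) = (σ²·μ₀ + σ₀²·n·x̄)/(σ² + n·σ₀²) = (3459.7924·27.73 + 1744.7329·87.21)/19162.3885 = 248098.199461/19162.3885 = 12.9471.

12.9471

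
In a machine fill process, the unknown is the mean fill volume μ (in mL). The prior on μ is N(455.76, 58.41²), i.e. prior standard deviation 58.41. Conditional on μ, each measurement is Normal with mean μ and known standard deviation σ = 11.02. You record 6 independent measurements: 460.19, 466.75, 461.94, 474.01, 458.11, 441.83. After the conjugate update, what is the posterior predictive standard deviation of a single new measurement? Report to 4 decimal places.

For Normal data with known variance σ², a Normal(μ₀, σ₀²) prior on μ is conjugate. Posterior precision = 1/σ₀² + n/σ²; posterior mean is the precision-weighted average of μ₀ and x̄.
σ₀² = 58.41² = 3411.7281, σ² = 11.02² = 121.4404; σ² + n·σ₀² = 121.4404 + 6·3411.7281 = 20591.809.
Posterior precision = 1/σ₀² + n/σ² = 1/3411.7281 + 6/121.4404 = (σ² + n·σ₀²)/(σ₀²σ²) = 20591.809/(3411.7281·121.4404); posterior variance σₙ² = σ₀²σ²/(σ² + n·σ₀²) = 3411.7281·121.4404/20591.809 = 20.120701.
Predictive variance for one new observation = σₙ² + σ² = 3411.7281·121.4404/20591.809 + 121.4404 = σ²·(σ₀² + 20591.809)/20591.809 = 121.4404·24003.5371/20591.809 = 141.561101; SD = √(121.4404·24003.5371/20591.809) = 11.8979.

11.8979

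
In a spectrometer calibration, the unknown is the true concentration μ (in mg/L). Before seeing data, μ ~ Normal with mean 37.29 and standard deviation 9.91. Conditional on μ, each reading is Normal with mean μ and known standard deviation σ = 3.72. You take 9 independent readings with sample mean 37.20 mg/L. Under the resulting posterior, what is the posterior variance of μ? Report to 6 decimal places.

1.513898

For Normal data with known variance σ², a Normal(μ₀, σ₀²) prior on μ is conjugate. Posterior precision = 1/σ₀² + n/σ²; posterior mean is the precision-weighted average of μ₀ and x̄.
σ₀² = 9.91² = 98.2081, σ² = 3.72² = 13.8384; σ² + n·σ₀² = 13.8384 + 9·98.2081 = 897.7113.
Posterior precision = 1/σ₀² + n/σ² = 1/98.2081 + 9/13.8384 = (σ² + n·σ₀²)/(σ₀²σ²) = 897.7113/(98.2081·13.8384); posterior variance σₙ² = σ₀²σ²/(σ² + n·σ₀²) = 98.2081·13.8384/897.7113 = 1.513898.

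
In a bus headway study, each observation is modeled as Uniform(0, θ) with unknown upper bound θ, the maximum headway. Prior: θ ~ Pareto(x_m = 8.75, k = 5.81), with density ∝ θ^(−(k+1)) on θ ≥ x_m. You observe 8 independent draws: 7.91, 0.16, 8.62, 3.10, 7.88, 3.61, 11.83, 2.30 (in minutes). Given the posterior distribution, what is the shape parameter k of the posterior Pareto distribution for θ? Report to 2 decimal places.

13.81

A Pareto(scale x_m, shape k) prior on the upper bound θ of Uniform(0, θ) is conjugate: posterior is Pareto(max(x_m, max xᵢ), k + n).
Sample maximum = 11.83; prior scale x_m = 8.75 → posterior scale = max = 11.83.
Posterior shape = 5.81 + 8 = 13.81.
Posterior shape k = 13.81.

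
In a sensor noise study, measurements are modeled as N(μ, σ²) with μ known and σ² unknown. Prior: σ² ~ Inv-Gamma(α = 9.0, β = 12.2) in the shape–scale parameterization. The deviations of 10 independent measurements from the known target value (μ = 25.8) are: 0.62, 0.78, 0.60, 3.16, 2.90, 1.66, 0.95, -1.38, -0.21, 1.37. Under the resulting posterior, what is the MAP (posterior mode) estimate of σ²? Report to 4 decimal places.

With known mean μ and an Inverse-Gamma(α, β) prior on σ², the Normal likelihood is conjugate: posterior is Inv-Gamma(α + n/2, β + Σ(xᵢ−μ)²/2).
Σ(xᵢ−μ)² = (0.62)² + (0.78)² + (0.60)² + (3.16)² + (2.90)² + (1.66)² + (0.95)² + (-1.38)² + (-0.21)² + (1.37)² = 27.2319.
Posterior: Inv-Gamma(9.0 + 10/2, 12.2 + 27.2319/2) = Inv-Gamma(14.00, 25.81595).
Mode = β/(α+1) = 25.81595/15.00 = 1.7211.

1.7211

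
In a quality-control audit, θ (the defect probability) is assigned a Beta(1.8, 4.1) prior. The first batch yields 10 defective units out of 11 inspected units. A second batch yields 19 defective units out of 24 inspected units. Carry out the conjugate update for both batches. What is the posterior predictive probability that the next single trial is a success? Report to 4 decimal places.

The Beta prior is conjugate to a Binomial/Bernoulli likelihood; the update adds successes to α and failures to β.
After batch 1: Beta(1.8+10, 4.1+1) = Beta(11.8, 5.1).
After batch 2: Beta(11.8+19, 5.1+5) = Beta(30.8, 10.1).
For a single future Bernoulli trial, P(success | data) = α/(α+β) = 0.7531.

0.7531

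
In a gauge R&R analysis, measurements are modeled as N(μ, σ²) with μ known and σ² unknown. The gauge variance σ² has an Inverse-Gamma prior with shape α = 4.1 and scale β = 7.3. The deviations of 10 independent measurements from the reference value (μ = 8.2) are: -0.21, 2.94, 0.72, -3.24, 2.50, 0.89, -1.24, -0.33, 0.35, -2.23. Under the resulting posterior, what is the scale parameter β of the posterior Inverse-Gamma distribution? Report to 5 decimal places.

24.04385

With known mean μ and an Inverse-Gamma(α, β) prior on σ², the Normal likelihood is conjugate: posterior is Inv-Gamma(α + n/2, β + Σ(xᵢ−μ)²/2).
Σ(xᵢ−μ)² = (-0.21)² + (2.94)² + (0.72)² + (-3.24)² + (2.50)² + (0.89)² + (-1.24)² + (-0.33)² + (0.35)² + (-2.23)² = 33.4877.
Posterior: Inv-Gamma(4.1 + 10/2, 7.3 + 33.4877/2) = Inv-Gamma(9.10, 24.04385).
Posterior β = 24.04385.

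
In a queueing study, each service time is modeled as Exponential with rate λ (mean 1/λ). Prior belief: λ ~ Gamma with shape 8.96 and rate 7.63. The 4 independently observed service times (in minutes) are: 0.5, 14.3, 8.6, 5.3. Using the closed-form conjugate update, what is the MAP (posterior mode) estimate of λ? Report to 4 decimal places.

With a Gamma(shape α, rate β) prior on the exponential rate λ, the posterior after n observations with total T = Σxᵢ is Gamma(α+n, β+T).
Sum of observations T = 28.7 minutes; n = 4.
Posterior: Gamma(8.96+4, 7.63+28.7) = Gamma(12.96, 36.33).
Mode = (α−1)/β = 0.3292.

0.3292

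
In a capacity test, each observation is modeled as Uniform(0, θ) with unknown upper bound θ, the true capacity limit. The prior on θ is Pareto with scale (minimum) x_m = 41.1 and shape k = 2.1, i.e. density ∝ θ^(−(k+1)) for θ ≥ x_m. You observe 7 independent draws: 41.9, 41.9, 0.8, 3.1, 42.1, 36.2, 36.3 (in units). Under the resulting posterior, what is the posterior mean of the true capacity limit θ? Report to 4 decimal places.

47.2975

A Pareto(scale x_m, shape k) prior on the upper bound θ of Uniform(0, θ) is conjugate: posterior is Pareto(max(x_m, max xᵢ), k + n).
Sample maximum = 42.1; prior scale x_m = 41.1 → posterior scale = max = 42.1.
Posterior shape = 2.1 + 7 = 9.1.
E[θ|data] = k·x_m/(k−1) = 9.1·42.1/8.1 = 47.2975.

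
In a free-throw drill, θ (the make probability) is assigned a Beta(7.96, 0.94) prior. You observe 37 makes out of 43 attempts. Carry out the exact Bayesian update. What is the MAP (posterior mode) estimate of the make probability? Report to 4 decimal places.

0.8810

The Beta prior is conjugate to a Binomial/Bernoulli likelihood; the update adds successes to α and failures to β.
Posterior: Beta(α+k, β+n−k) = Beta(7.96+37, 0.94+6) = Beta(44.96, 6.94).
Mode of Beta(a,b) for a,b>1 is (a−1)/(a+b−2) = 43.96/49.90 = 0.8810.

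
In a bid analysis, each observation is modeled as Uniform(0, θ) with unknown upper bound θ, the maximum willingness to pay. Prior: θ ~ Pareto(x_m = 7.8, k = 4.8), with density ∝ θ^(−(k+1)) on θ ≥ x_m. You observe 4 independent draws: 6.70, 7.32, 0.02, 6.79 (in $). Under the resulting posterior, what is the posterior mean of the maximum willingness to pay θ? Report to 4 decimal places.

A Pareto(scale x_m, shape k) prior on the upper bound θ of Uniform(0, θ) is conjugate: posterior is Pareto(max(x_m, max xᵢ), k + n).
Sample maximum = 7.32; prior scale x_m = 7.8 → posterior scale = max = 7.80.
Posterior shape = 4.8 + 4 = 8.8.
E[θ|data] = k·x_m/(k−1) = 8.8·7.80/7.8 = 8.8000.

8.8000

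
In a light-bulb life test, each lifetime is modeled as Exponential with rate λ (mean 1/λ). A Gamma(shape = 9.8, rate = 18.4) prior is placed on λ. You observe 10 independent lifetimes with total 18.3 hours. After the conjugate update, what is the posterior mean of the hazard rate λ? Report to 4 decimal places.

0.5395

With a Gamma(shape α, rate β) prior on the exponential rate λ, the posterior after n observations with total T = Σxᵢ is Gamma(α+n, β+T).
Posterior: Gamma(9.8+10, 18.4+18.3) = Gamma(19.8, 36.7).
Posterior mean of λ = α/β = 19.8/36.7 = 0.5395.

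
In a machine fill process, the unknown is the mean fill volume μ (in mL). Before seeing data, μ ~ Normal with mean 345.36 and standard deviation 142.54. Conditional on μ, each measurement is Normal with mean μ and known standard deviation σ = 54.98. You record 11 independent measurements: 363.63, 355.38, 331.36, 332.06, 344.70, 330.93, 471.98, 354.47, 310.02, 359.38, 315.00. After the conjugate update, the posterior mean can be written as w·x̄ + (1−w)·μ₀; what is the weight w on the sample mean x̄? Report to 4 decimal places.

0.9867

For Normal data with known variance σ², a Normal(μ₀, σ₀²) prior on μ is conjugate. Posterior precision = 1/σ₀² + n/σ²; posterior mean is the precision-weighted average of μ₀ and x̄.
σ₀² = 142.54² = 20317.6516, σ² = 54.98² = 3022.8004. Prior precision 1/σ₀² = 1/20317.6516; data precision n/σ² = 11/3022.8004.
w = (n/σ²)/(1/σ₀² + n/σ²) = n·σ₀²/(σ² + n·σ₀²) = 11·20317.6516/(3022.8004 + 11·20317.6516) = 223494.1676/226516.968 = 0.9867.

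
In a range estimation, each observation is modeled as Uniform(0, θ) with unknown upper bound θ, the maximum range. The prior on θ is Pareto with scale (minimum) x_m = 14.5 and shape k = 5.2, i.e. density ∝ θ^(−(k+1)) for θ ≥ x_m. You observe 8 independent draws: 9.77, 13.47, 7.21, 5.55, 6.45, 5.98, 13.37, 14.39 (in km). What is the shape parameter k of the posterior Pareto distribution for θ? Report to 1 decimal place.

A Pareto(scale x_m, shape k) prior on the upper bound θ of Uniform(0, θ) is conjugate: posterior is Pareto(max(x_m, max xᵢ), k + n).
Sample maximum = 14.39; prior scale x_m = 14.5 → posterior scale = max = 14.50.
Posterior shape = 5.2 + 8 = 13.2.
Posterior shape k = 13.2.

13.2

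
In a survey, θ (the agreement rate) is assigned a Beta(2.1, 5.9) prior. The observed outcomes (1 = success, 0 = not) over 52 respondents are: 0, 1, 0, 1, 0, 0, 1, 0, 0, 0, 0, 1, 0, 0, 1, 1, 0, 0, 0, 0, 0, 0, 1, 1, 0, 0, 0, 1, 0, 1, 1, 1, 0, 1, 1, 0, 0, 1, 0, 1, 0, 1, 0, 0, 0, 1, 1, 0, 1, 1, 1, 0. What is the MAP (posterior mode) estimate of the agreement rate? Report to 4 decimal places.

0.3983

The Beta prior is conjugate to a Binomial/Bernoulli likelihood; the update adds successes to α and failures to β.
Posterior: Beta(α+k, β+n−k) = Beta(2.1+22, 5.9+30) = Beta(24.1, 35.9).
Mode of Beta(a,b) for a,b>1 is (a−1)/(a+b−2) = 23.1/58.0 = 0.3983.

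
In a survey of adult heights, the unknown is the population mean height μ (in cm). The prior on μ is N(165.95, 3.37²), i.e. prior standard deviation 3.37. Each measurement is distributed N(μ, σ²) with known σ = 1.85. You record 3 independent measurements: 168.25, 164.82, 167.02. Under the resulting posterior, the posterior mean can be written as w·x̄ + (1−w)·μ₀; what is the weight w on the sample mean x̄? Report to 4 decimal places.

0.9087

For Normal data with known variance σ², a Normal(μ₀, σ₀²) prior on μ is conjugate. Posterior precision = 1/σ₀² + n/σ²; posterior mean is the precision-weighted average of μ₀ and x̄.
σ₀² = 3.37² = 11.3569, σ² = 1.85² = 3.4225. Prior precision 1/σ₀² = 1/11.3569; data precision n/σ² = 3/3.4225.
w = (n/σ²)/(1/σ₀² + n/σ²) = n·σ₀²/(σ² + n·σ₀²) = 3·11.3569/(3.4225 + 3·11.3569) = 34.0707/37.4932 = 0.9087.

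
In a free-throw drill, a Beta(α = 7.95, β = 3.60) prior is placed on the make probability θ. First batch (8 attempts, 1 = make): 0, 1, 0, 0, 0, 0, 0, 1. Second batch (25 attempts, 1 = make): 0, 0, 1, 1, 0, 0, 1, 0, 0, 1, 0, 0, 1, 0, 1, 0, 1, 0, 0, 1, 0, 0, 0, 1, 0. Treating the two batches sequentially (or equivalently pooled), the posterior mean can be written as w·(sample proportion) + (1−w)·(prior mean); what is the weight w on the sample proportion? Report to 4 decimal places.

0.7407

The Beta prior is conjugate to a Binomial/Bernoulli likelihood; the update adds successes to α and failures to β.
Total number of attempts: n = 8 + 25 = 33.
Posterior mean = (α₀+k)/(α₀+β₀+n) = [n/(α₀+β₀+n)]·(k/n) + [(α₀+β₀)/(α₀+β₀+n)]·α₀/(α₀+β₀), so only n and the prior enter the weight.
The weight on the data is w = n/(α₀+β₀+n) = 33/(7.95+3.60+33) = 33/44.55 = 0.7407.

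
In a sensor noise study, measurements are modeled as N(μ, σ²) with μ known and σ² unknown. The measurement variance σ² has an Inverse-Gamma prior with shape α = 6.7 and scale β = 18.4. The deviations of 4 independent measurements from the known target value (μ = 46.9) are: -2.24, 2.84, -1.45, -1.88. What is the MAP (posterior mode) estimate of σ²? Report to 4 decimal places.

With known mean μ and an Inverse-Gamma(α, β) prior on σ², the Normal likelihood is conjugate: posterior is Inv-Gamma(α + n/2, β + Σ(xᵢ−μ)²/2).
Σ(xᵢ−μ)² = (-2.24)² + (2.84)² + (-1.45)² + (-1.88)² = 18.7201.
Posterior: Inv-Gamma(6.7 + 4/2, 18.4 + 18.7201/2) = Inv-Gamma(8.70, 27.76005).
Mode = β/(α+1) = 27.76005/9.70 = 2.8619.

2.8619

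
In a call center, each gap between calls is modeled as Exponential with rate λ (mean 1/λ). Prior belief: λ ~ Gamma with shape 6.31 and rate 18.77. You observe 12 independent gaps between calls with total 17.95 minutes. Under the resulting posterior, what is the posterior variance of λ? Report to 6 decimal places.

0.013579

With a Gamma(shape α, rate β) prior on the exponential rate λ, the posterior after n observations with total T = Σxᵢ is Gamma(α+n, β+T).
Posterior: Gamma(6.31+12, 18.77+17.95) = Gamma(18.31, 36.72).
Var = α/β² = 0.013579.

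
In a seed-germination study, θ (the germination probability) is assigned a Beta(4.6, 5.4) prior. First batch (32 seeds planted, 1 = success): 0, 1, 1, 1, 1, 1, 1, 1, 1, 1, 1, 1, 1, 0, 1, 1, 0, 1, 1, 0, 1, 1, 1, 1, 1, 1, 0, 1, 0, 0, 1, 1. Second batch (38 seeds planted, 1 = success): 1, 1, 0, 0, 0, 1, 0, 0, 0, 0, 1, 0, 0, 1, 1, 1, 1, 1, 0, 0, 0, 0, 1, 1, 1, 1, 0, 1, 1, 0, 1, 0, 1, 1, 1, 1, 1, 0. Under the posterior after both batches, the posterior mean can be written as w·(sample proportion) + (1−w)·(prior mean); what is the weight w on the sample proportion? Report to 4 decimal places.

0.8750

The Beta prior is conjugate to a Binomial/Bernoulli likelihood; the update adds successes to α and failures to β.
Total number of seeds planted: n = 32 + 38 = 70.
Posterior mean = (α₀+k)/(α₀+β₀+n) = [n/(α₀+β₀+n)]·(k/n) + [(α₀+β₀)/(α₀+β₀+n)]·α₀/(α₀+β₀), so only n and the prior enter the weight.
The weight on the data is w = n/(α₀+β₀+n) = 70/(4.6+5.4+70) = 70/80.0 = 0.8750.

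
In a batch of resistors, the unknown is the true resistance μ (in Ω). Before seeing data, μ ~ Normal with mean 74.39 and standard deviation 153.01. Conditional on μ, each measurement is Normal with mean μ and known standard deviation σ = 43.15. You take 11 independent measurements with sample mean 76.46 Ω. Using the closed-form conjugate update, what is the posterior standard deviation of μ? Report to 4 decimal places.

12.9634

For Normal data with known variance σ², a Normal(μ₀, σ₀²) prior on μ is conjugate. Posterior precision = 1/σ₀² + n/σ²; posterior mean is the precision-weighted average of μ₀ and x̄.
σ₀² = 153.01² = 23412.0601, σ² = 43.15² = 1861.9225; σ² + n·σ₀² = 1861.9225 + 11·23412.0601 = 259394.5836.
Posterior precision = 1/σ₀² + n/σ² = 1/23412.0601 + 11/1861.9225 = (σ² + n·σ₀²)/(σ₀²σ²) = 259394.5836/(23412.0601·1861.9225); posterior variance σₙ² = σ₀²σ²/(σ² + n·σ₀²) = 23412.0601·1861.9225/259394.5836 = 168.050700.
Posterior SD = √σₙ² = √(23412.0601·1861.9225/259394.5836) = 12.9634.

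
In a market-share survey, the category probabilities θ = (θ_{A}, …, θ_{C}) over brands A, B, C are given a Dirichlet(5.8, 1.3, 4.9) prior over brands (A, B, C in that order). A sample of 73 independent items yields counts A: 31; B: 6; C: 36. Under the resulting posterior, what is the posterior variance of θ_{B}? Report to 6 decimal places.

0.000913

The Dirichlet prior is conjugate to the Multinomial likelihood: each posterior αⱼ = prior αⱼ + observed count nⱼ.
Posterior concentration: (36.8, 7.3, 40.9), total = 85.0.
Var[θ_j] = α_j(Σα−α_j)/((Σα)²(Σα+1)) = 7.3·77.7/(85.0²·86.0) = 0.000913.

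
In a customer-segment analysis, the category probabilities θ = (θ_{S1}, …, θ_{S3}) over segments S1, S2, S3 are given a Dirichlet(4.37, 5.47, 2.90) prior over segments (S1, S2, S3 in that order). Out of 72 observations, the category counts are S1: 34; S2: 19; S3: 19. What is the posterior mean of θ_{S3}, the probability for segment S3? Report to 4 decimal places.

0.2584

The Dirichlet prior is conjugate to the Multinomial likelihood: each posterior αⱼ = prior αⱼ + observed count nⱼ.
Posterior concentration: (38.37, 24.47, 21.90), total = 84.74.
E[θ_{S3}|data] = α_{S3}/Σα = 21.90/84.74 = 0.2584.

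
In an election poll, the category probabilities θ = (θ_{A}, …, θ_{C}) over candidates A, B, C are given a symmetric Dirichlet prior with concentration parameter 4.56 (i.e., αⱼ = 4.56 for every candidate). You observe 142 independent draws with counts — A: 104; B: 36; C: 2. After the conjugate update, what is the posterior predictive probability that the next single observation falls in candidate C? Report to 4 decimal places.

The Dirichlet prior is conjugate to the Multinomial likelihood: each posterior αⱼ = prior αⱼ + observed count nⱼ.
Posterior concentration: (108.56, 40.56, 6.56), total = 155.68.
P(next = C | data) = α_{C}/Σα = 0.0421.

0.0421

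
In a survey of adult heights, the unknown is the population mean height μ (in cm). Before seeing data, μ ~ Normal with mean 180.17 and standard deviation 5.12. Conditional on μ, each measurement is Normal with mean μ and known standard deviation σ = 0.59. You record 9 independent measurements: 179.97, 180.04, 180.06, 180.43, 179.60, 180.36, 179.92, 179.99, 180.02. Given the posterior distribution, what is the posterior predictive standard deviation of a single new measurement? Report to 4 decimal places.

0.6219

For Normal data with known variance σ², a Normal(μ₀, σ₀²) prior on μ is conjugate. Posterior precision = 1/σ₀² + n/σ²; posterior mean is the precision-weighted average of μ₀ and x̄.
σ₀² = 5.12² = 26.2144, σ² = 0.59² = 0.3481; σ² + n·σ₀² = 0.3481 + 9·26.2144 = 236.2777.
Posterior precision = 1/σ₀² + n/σ² = 1/26.2144 + 9/0.3481 = (σ² + n·σ₀²)/(σ₀²σ²) = 236.2777/(26.2144·0.3481); posterior variance σₙ² = σ₀²σ²/(σ² + n·σ₀²) = 26.2144·0.3481/236.2777 = 0.038621.
Predictive variance for one new observation = σₙ² + σ² = 26.2144·0.3481/236.2777 + 0.3481 = σ²·(σ₀² + 236.2777)/236.2777 = 0.3481·262.4921/236.2777 = 0.386721; SD = √(0.3481·262.4921/236.2777) = 0.6219.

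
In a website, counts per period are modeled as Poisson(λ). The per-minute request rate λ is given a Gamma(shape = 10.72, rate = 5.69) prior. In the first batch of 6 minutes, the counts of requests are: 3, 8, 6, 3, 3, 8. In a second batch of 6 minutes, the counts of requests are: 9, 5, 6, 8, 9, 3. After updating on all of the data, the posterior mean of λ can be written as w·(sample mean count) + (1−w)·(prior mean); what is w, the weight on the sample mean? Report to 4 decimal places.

With a Gamma(shape α, rate β) prior, the Poisson likelihood is conjugate: the posterior is Gamma(α + ΣXᵢ, β + n).
Total number of minutes: n = 6 + 6 = 12.
Posterior mean = (α₀+S)/(β₀+n) = [n/(β₀+n)]·(S/n) + [β₀/(β₀+n)]·(α₀/β₀), so only n and β₀ enter the weight.
Weight on data w = n/(β₀+n) = 12/(5.69+12) = 12/17.69 = 0.6783.

0.6783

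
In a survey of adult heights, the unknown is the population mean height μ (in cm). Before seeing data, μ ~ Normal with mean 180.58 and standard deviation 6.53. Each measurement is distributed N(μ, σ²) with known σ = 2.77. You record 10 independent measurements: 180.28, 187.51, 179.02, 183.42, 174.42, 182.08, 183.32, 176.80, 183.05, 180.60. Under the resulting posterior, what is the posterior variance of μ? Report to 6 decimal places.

For Normal data with known variance σ², a Normal(μ₀, σ₀²) prior on μ is conjugate. Posterior precision = 1/σ₀² + n/σ²; posterior mean is the precision-weighted average of μ₀ and x̄.
σ₀² = 6.53² = 42.6409, σ² = 2.77² = 7.6729; σ² + n·σ₀² = 7.6729 + 10·42.6409 = 434.0819.
Posterior precision = 1/σ₀² + n/σ² = 1/42.6409 + 10/7.6729 = (σ² + n·σ₀²)/(σ₀²σ²) = 434.0819/(42.6409·7.6729); posterior variance σₙ² = σ₀²σ²/(σ² + n·σ₀²) = 42.6409·7.6729/434.0819 = 0.753727.

0.753727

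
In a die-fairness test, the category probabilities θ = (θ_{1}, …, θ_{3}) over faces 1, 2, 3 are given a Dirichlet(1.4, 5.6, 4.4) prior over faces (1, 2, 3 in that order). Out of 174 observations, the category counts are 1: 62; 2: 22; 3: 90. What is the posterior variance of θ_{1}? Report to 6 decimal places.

The Dirichlet prior is conjugate to the Multinomial likelihood: each posterior αⱼ = prior αⱼ + observed count nⱼ.
Posterior concentration: (63.4, 27.6, 94.4), total = 185.4.
Var[θ_j] = α_j(Σα−α_j)/((Σα)²(Σα+1)) = 63.4·122.0/(185.4²·186.4) = 0.001207.

0.001207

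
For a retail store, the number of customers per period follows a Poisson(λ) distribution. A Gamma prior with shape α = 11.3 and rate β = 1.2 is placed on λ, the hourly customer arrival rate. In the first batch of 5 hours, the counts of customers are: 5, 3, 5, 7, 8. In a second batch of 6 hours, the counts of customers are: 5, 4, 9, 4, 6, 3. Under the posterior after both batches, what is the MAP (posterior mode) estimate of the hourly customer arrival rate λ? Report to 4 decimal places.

With a Gamma(shape α, rate β) prior, the Poisson likelihood is conjugate: the posterior is Gamma(α + ΣXᵢ, β + n).
Batch 1: sum of counts S = 28 over n = 5 hours.
After batch 1: Gamma(α+S, β+n) = Gamma(11.3+28, 1.2+5) = Gamma(39.3, 6.2).
Batch 2: sum of counts S = 31 over n = 6 hours.
After batch 2: Gamma(α+S, β+n) = Gamma(39.3+31, 6.2+6) = Gamma(70.3, 12.2).
Mode of Gamma(α,β) for α≥1 is (α−1)/β = 69.3/12.2 = 5.6803.

5.6803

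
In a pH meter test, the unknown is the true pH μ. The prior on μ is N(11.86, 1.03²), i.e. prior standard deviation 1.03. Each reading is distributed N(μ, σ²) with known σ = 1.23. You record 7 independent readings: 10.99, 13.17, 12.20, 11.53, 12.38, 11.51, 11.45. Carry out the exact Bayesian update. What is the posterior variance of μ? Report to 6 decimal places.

For Normal data with known variance σ², a Normal(μ₀, σ₀²) prior on μ is conjugate. Posterior precision = 1/σ₀² + n/σ²; posterior mean is the precision-weighted average of μ₀ and x̄.
σ₀² = 1.03² = 1.0609, σ² = 1.23² = 1.5129; σ² + n·σ₀² = 1.5129 + 7·1.0609 = 8.9392.
Posterior precision = 1/σ₀² + n/σ² = 1/1.0609 + 7/1.5129 = (σ² + n·σ₀²)/(σ₀²σ²) = 8.9392/(1.0609·1.5129); posterior variance σₙ² = σ₀²σ²/(σ² + n·σ₀²) = 1.0609·1.5129/8.9392 = 0.179550.

0.179550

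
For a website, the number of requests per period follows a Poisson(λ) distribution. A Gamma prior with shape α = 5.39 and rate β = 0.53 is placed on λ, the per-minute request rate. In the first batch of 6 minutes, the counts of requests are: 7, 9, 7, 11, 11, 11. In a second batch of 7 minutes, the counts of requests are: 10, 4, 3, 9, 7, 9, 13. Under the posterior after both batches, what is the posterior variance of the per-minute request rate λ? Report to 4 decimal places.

0.6358

With a Gamma(shape α, rate β) prior, the Poisson likelihood is conjugate: the posterior is Gamma(α + ΣXᵢ, β + n).
Batch 1: sum of counts S = 56 over n = 6 minutes.
After batch 1: Gamma(α+S, β+n) = Gamma(5.39+56, 0.53+6) = Gamma(61.39, 6.53).
Batch 2: sum of counts S = 55 over n = 7 minutes.
After batch 2: Gamma(α+S, β+n) = Gamma(61.39+55, 6.53+7) = Gamma(116.39, 13.53).
Var = α/β² = 116.39/13.53² = 0.6358.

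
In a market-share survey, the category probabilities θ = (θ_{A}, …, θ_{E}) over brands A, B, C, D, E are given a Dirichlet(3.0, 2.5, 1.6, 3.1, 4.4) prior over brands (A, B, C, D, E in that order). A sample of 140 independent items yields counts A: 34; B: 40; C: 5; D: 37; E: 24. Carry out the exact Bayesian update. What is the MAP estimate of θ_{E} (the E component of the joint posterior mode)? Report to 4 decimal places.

0.1832

The Dirichlet prior is conjugate to the Multinomial likelihood: each posterior αⱼ = prior αⱼ + observed count nⱼ.
Posterior concentration: (37.0, 42.5, 6.6, 40.1, 28.4), total = 154.6.
Joint mode component: (α_{E}−1)/(Σα−K) = 27.4/149.6 = 0.1832.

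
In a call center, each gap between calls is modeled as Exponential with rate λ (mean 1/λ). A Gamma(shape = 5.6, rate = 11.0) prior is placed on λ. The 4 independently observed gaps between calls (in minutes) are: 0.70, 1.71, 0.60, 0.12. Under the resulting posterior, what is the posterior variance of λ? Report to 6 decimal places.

0.048082

With a Gamma(shape α, rate β) prior on the exponential rate λ, the posterior after n observations with total T = Σxᵢ is Gamma(α+n, β+T).
Sum of observations T = 3.13 minutes; n = 4.
Posterior: Gamma(5.6+4, 11.0+3.13) = Gamma(9.6, 14.13).
Var = α/β² = 0.048082.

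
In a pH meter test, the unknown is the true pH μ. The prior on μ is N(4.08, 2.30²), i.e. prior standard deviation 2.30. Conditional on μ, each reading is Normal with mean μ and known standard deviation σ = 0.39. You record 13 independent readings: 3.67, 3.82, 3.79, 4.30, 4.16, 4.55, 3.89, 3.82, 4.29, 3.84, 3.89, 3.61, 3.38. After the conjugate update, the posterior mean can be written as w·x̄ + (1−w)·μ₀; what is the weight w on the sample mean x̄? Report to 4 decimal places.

For Normal data with known variance σ², a Normal(μ₀, σ₀²) prior on μ is conjugate. Posterior precision = 1/σ₀² + n/σ²; posterior mean is the precision-weighted average of μ₀ and x̄.
σ₀² = 2.30² = 5.29, σ² = 0.39² = 0.1521. Prior precision 1/σ₀² = 1/5.29; data precision n/σ² = 13/0.1521.
w = (n/σ²)/(1/σ₀² + n/σ²) = n·σ₀²/(σ² + n·σ₀²) = 13·5.29/(0.1521 + 13·5.29) = 68.77/68.9221 = 0.9978.

0.9978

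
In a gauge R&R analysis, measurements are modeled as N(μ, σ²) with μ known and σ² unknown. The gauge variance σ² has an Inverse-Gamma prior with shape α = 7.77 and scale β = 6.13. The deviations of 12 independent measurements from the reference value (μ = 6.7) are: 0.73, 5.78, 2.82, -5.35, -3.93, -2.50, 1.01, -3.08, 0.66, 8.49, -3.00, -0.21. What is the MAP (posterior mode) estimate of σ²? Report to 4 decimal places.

6.6533

With known mean μ and an Inverse-Gamma(α, β) prior on σ², the Normal likelihood is conjugate: posterior is Inv-Gamma(α + n/2, β + Σ(xᵢ−μ)²/2).
Σ(xᵢ−μ)² = (0.73)² + (5.78)² + (2.82)² + (-5.35)² + (-3.93)² + (-2.50)² + (1.01)² + (-3.08)² + (0.66)² + (8.49)² + (-3.00)² + (-0.21)² = 184.2774.
Posterior: Inv-Gamma(7.77 + 12/2, 6.13 + 184.2774/2) = Inv-Gamma(13.77, 98.26870).
Mode = β/(α+1) = 98.26870/14.77 = 6.6533.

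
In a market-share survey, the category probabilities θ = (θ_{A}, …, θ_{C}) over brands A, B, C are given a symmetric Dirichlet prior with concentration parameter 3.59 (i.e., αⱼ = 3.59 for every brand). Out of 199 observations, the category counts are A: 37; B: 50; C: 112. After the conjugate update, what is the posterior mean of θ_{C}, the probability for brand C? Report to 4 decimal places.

The Dirichlet prior is conjugate to the Multinomial likelihood: each posterior αⱼ = prior αⱼ + observed count nⱼ.
Posterior concentration: (40.59, 53.59, 115.59), total = 209.77.
E[θ_{C}|data] = α_{C}/Σα = 115.59/209.77 = 0.5510.

0.5510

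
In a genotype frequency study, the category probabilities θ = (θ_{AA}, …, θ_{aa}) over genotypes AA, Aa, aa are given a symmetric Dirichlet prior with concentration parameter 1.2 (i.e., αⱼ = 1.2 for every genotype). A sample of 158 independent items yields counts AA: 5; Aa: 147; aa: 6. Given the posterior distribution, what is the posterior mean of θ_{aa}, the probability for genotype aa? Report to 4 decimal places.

0.0446

The Dirichlet prior is conjugate to the Multinomial likelihood: each posterior αⱼ = prior αⱼ + observed count nⱼ.
Posterior concentration: (6.2, 148.2, 7.2), total = 161.6.
E[θ_{aa}|data] = α_{aa}/Σα = 7.2/161.6 = 0.0446.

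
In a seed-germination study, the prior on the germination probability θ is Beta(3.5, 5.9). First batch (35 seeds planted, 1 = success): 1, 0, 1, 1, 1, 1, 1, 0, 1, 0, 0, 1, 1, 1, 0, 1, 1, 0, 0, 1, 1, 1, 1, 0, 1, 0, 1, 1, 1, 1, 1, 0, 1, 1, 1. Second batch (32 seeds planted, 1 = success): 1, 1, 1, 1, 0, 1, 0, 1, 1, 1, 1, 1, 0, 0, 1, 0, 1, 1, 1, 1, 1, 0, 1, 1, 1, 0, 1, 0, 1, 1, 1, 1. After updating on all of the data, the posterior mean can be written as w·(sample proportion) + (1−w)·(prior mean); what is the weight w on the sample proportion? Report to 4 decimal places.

The Beta prior is conjugate to a Binomial/Bernoulli likelihood; the update adds successes to α and failures to β.
Total number of seeds planted: n = 35 + 32 = 67.
Posterior mean = (α₀+k)/(α₀+β₀+n) = [n/(α₀+β₀+n)]·(k/n) + [(α₀+β₀)/(α₀+β₀+n)]·α₀/(α₀+β₀), so only n and the prior enter the weight.
The weight on the data is w = n/(α₀+β₀+n) = 67/(3.5+5.9+67) = 67/76.4 = 0.8770.

0.8770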